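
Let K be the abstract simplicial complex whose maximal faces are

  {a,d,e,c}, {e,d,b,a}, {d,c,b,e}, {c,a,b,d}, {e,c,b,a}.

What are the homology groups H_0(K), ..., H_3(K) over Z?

Order the vertices as a < b < c < d < e. Listing each simplex with vertices in this order, K has dimension 3 with simplices:

  0-simplices (5): a, b, c, d, e
  1-simplices (10): ab, ac, ad, ae, bc, bd, be, cd, ce, de
  2-simplices (10): abc, abd, abe, acd, ace, ade, bcd, bce, bde, cde
  3-simplices (5): abcd, abce, abde, acde, bcde

Hence C_0 ≅ Z^5, C_1 ≅ Z^10, C_2 ≅ Z^10, C_3 ≅ Z^5.

Boundary ∂_1: C_1 → C_0 maps an edge to its endpoints' difference, ∂[p,q] = q − p. For instance
  ∂ae = e − a.
This gives a 5×10 integer matrix of rank 4; reducing to Smith normal form yields diagonal entries (1,1,1,1).

The boundary map ∂_2: C_2 → C_1 maps a triangle to the signed sum of its edges. For instance
  ∂bce = ce − be + bc,
  ∂abd = bd − ad + ab.
The 10×10 boundary matrix has rank 6 and Smith normal form diag(1,1,1,1,1,1).

Boundary ∂_3: C_3 → C_2 sends each 3-simplex σ to the alternating sum Σ_i (−1)^i (σ with its i-th vertex removed). For instance
  ∂acde = cde − ade + ace − acd,
  ∂abcd = bcd − acd + abd − abc.
This gives a 10×5 integer matrix of rank 4; reducing to Smith normal form yields diagonal entries (1,1,1,1).

Reading off H_k = ker ∂_k / im ∂_{k+1}:

  H_0: rank C_0 − rank ∂_1 = 5 − 4 = 1, and the invariant factors of ∂_1 are all 1, so H_0 = Z.
  H_1: rank ker ∂_1 − rank ∂_2 = (10 − 4) − 6 = 0, and the invariant factors of ∂_2 are all 1, so H_1 = 0.
  H_2: rank ker ∂_2 − rank ∂_3 = (10 − 6) − 4 = 0, and the invariant factors of ∂_3 are all 1, so H_2 = 0.
  H_3: rank ker ∂_3 − rank ∂_4 = (5 − 4) − 0 = 1, and there is no ∂_4, so H_3 = Z.

H_0 = Z,  H_1 = 0,  H_2 = 0,  H_3 = Z.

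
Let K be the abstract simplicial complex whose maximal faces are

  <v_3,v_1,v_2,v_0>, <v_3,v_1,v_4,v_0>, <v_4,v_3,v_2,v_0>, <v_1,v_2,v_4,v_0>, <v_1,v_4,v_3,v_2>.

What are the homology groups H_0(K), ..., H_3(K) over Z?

K has 5 vertices, 10 edges, 10 triangles, 5 3-simplices.
rank ∂_0 = 0, rank ∂_1 = 4 ⇒ b_0 = 5 − 0 − 4 = 1; all invariant factors of ∂_1 are 1 so no torsion. So H_0 ≅ Z.
rank ∂_1 = 4, rank ∂_2 = 6 ⇒ b_1 = 10 − 4 − 6 = 0; all invariant factors of ∂_2 are 1 so no torsion. So H_1 ≅ 0.
rank ∂_2 = 6, rank ∂_3 = 4 ⇒ b_2 = 10 − 6 − 4 = 0; all invariant factors of ∂_3 are 1 so no torsion. So H_2 ≅ 0.
rank ∂_3 = 4, rank ∂_4 = 0 ⇒ b_3 = 5 − 4 − 0 = 1. So H_3 ≅ Z.

H_0 = Z,  H_1 = 0,  H_2 = 0,  H_3 = Z.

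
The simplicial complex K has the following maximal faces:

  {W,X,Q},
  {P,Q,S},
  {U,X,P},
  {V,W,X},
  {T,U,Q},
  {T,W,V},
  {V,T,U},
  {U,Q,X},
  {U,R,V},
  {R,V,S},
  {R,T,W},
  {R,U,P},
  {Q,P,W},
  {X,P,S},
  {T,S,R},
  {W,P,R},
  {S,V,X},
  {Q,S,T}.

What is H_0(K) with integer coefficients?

H_0 ≅ Z.

Order the vertices as P < Q < R < S < T < U < V < W < X. Listing each simplex with vertices in this order, K has dimension 2 with simplices:

  0-simplices (9): P, Q, R, S, T, U, V, W, X
  1-simplices (27): PQ, PR, PS, PU, PW, PX, QS, QT, QU, QW, QX, RS, RT, RU, RV, RW, ST, SV, SX, TU, TV, TW, UV, UX, VW, VX, WX
  2-simplices (18): PQS, PQW, PRU, PRW, PSX, PUX, QST, QTU, QUX, QWX, RST, RSV, RTW, RUV, SVX, TUV, TVW, VWX

giving chain groups C_0 ≅ Z^9, C_1 ≅ Z^27, C_2 ≅ Z^18.

The boundary map ∂_1: C_1 → C_0 is given by ∂[p,q] = [q] − [p].
The resulting 9×27 matrix has rank 8, and its Smith normal form has invariant factors (1,1,1,1,1,1,1,1).

The boundary map ∂_2: C_2 → C_1 maps a triangle to the signed sum of its edges. For instance
  ∂QUX = UX − QX + QU,
  ∂PQW = QW − PW + PQ.
The resulting 27×18 matrix has rank 18, and its Smith normal form has invariant factors (1,1,1,1,1,1,1,1,1,1,1,1,1,1,1,1,1,2).

Now H_k = ker ∂_k / im ∂_{k+1}, so:

  H_0: rank C_0 − rank ∂_1 = 9 − 8 = 1, and the invariant factors of ∂_1 are all 1, so H_0 ≅ Z.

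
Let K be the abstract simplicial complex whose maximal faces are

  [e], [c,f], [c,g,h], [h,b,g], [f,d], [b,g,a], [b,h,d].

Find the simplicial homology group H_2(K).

K has 8 vertices, 11 edges, 4 triangles.
rank ∂_2 = 4, rank ∂_3 = 0 ⇒ b_2 = 4 − 4 − 0 = 0. So H_2 ≅ 0.

H_2 ≅ 0.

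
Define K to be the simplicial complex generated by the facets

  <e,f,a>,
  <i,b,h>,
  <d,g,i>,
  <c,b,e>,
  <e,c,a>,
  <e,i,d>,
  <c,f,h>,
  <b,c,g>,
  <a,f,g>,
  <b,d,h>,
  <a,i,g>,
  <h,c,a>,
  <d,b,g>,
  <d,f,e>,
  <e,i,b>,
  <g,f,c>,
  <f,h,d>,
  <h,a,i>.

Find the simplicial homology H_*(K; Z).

K has 9 vertices, 27 edges, 18 triangles.
rank ∂_0 = 0, rank ∂_1 = 8 ⇒ b_0 = 9 − 0 − 8 = 1; all invariant factors of ∂_1 are 1 so no torsion. So H_0 = Z.
rank ∂_1 = 8, rank ∂_2 = 18 ⇒ b_1 = 27 − 8 − 18 = 1; ∂_2 has invariant factor(s) [2] giving torsion. So H_1 = Z ⊕ Z/2.
rank ∂_2 = 18, rank ∂_3 = 0 ⇒ b_2 = 18 − 18 − 0 = 0. So H_2 = 0.

H_0 ≅ Z,  H_1 ≅ Z ⊕ Z/2,  H_2 = 0.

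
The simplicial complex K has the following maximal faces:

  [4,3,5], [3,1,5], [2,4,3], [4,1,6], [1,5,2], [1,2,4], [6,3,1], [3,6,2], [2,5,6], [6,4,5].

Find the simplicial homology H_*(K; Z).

H_0 = Z,  H_1 = Z_2,  H_2 = 0.

Take the total order 1 < 2 < 3 < 4 < 5 < 6 on the vertex set. Then K (dimension 2) consists of the simplices:

  0-simplices (6): [1], [2], [3], [4], [5], [6]
  1-simplices (15): [1,2], [1,3], [1,4], [1,5], [1,6], [2,3], [2,4], [2,5], [2,6], [3,4], [3,5], [3,6], [4,5], [4,6], [5,6]
  2-simplices (10): [1,2,4], [1,2,5], [1,3,5], [1,3,6], [1,4,6], [2,3,4], [2,3,6], [2,5,6], [3,4,5], [4,5,6]

Hence C_0 ≅ Z^6, C_1 ≅ Z^15, C_2 ≅ Z^10.

∂_1: C_1 → C_0 maps an edge to its endpoints' difference, ∂[p,q] = q − p. For instance
  ∂[1,6] = [6] − [1].
This gives a 6×15 integer matrix of rank 5; reducing to Smith normal form yields diagonal entries (1,1,1,1,1).

Boundary ∂_2: C_2 → C_1 sends each 2-simplex [p,q,r] to [q,r] − [p,r] + [p,q]. For instance
  ∂[2,5,6] = [5,6] − [2,6] + [2,5],
  ∂[2,3,6] = [3,6] − [2,6] + [2,3].
As a 15×10 matrix over Z this has rank 10, with invariant factors (1,1,1,1,1,1,1,1,1,2).

Now H_k = ker ∂_k / im ∂_{k+1}, so:

  H_0: rank C_0 − rank ∂_1 = 6 − 5 = 1, and the invariant factors of ∂_1 are all 1, so H_0 = Z.
  H_1: rank ker ∂_1 − rank ∂_2 = (15 − 5) − 10 = 0, and ∂_2 has invariant factor 2 > 1, so H_1 = Z_2.
  H_2: rank ker ∂_2 − rank ∂_3 = (10 − 10) − 0 = 0, and there is no ∂_3, so H_2 = 0.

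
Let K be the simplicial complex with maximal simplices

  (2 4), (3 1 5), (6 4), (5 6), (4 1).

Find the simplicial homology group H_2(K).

H_2 = 0.

Take the total order 1 < 2 < 3 < 4 < 5 < 6 on the vertex set. Then K (dimension 2) consists of the simplices:

  0-simplices (6): [1], [2], [3], [4], [5], [6]
  1-simplices (7): [1,3], [1,4], [1,5], [2,4], [3,5], [4,6], [5,6]
  2-simplices (1): [1,3,5]

giving chain groups C_0 ≅ Z^6, C_1 ≅ Z^7, C_2 ≅ Z^1.

∂_1: C_1 → C_0 is given by ∂[p,q] = [q] − [p]. For instance
  ∂[3,5] = [5] − [3].
This gives a 6×7 integer matrix of rank 5; reducing to Smith normal form yields diagonal entries (1,1,1,1,1).

Boundary ∂_2: C_2 → C_1 maps a triangle to the signed sum of its edges. For instance
  ∂[1,3,5] = [3,5] − [1,5] + [1,3].
As a 7×1 matrix over Z this has rank 1, with invariant factors (1).

Now H_k = ker ∂_k / im ∂_{k+1}, so:

  H_2: rank ker ∂_2 − rank ∂_3 = (1 − 1) − 0 = 0, and there is no ∂_3, so H_2 = 0.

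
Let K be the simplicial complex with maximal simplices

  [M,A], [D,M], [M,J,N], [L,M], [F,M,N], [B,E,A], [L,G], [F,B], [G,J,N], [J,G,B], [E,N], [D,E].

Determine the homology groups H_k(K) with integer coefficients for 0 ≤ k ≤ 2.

Take the total order A < B < D < E < F < G < J < L < M < N on the vertex set. Then K (dimension 2) consists of the simplices:

  0-simplices (10): A, B, D, E, F, G, J, L, M, N
  1-simplices (19): AB, AE, AM, BE, BF, BG, BJ, DE, DM, EN, FM, FN, GJ, GL, GN, JM, JN, LM, MN
  2-simplices (5): ABE, BGJ, FMN, GJN, JMN

Hence C_0 ≅ Z^10, C_1 ≅ Z^19, C_2 ≅ Z^5.

Boundary ∂_1: C_1 → C_0 sends each edge [p,q] (with p < q) to q − p. For instance
  ∂JN = N − J.
As a 10×19 matrix over Z this has rank 9, with invariant factors (1,1,1,1,1,1,1,1,1).

Boundary ∂_2: C_2 → C_1 acts by ∂[p,q,r] = [q,r] − [p,r] + [p,q]. For instance
  ∂BGJ = GJ − BJ + BG,
  ∂GJN = JN − GN + GJ.
The resulting 19×5 matrix has rank 5, and its Smith normal form has invariant factors (1,1,1,1,1).

Computing H_k = (kernel of ∂_k) / (image of ∂_{k+1}):

  H_0: rank C_0 − rank ∂_1 = 10 − 9 = 1, and the invariant factors of ∂_1 are all 1, so H_0 ≅ Z.
  H_1: rank ker ∂_1 − rank ∂_2 = (19 − 9) − 5 = 5, and the invariant factors of ∂_2 are all 1, so H_1 ≅ Z^5.
  H_2: rank ker ∂_2 − rank ∂_3 = (5 − 5) − 0 = 0, and there is no ∂_3, so H_2 ≅ 0.

As a check, the Euler characteristic is 10 − 19 + 5 = -4, which agrees with 1 − 5 + 0 = -4.

H_0 = Z,  H_1 = Z^5,  H_2 = 0.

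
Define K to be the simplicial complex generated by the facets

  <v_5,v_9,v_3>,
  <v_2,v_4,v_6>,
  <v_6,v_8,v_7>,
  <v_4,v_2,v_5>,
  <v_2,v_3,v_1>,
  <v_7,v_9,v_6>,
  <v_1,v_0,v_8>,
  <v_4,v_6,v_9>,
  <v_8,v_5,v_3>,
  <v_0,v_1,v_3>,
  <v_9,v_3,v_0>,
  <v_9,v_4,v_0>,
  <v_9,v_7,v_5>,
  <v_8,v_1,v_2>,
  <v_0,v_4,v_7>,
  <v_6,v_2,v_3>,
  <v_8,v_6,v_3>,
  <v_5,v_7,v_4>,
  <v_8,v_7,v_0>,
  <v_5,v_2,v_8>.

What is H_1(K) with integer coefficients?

H_1 ≅ Z ⊕ Z/2Z.

Order the vertices as v_0 < v_1 < v_2 < v_3 < v_4 < v_5 < v_6 < v_7 < v_8 < v_9. Listing each simplex with vertices in this order, K has dimension 2 with simplices:

  0-simplices (10): [v_0], [v_1], [v_2], [v_3], [v_4], [v_5], [v_6], [v_7], [v_8], [v_9]
  1-simplices (30): (30 of them)
  2-simplices (20): (20 of them)

so the chain groups are C_0 ≅ Z^10, C_1 ≅ Z^30, C_2 ≅ Z^20.

Boundary ∂_1: C_1 → C_0 is given by ∂[p,q] = [q] − [p]. For instance
  ∂[v_1,v_3] = [v_3] − [v_1].
This gives a 10×30 integer matrix of rank 9; reducing to Smith normal form yields diagonal entries (1,1,1,1,1,1,1,1,1).

Boundary ∂_2: C_2 → C_1 maps a triangle to the signed sum of its edges. For instance
  ∂[v_0,v_3,v_9] = [v_3,v_9] − [v_0,v_9] + [v_0,v_3],
  ∂[v_2,v_3,v_6] = [v_3,v_6] − [v_2,v_6] + [v_2,v_3].
The resulting 30×20 matrix has rank 20, and its Smith normal form has invariant factors (1,1,1,1,1,1,1,1,1,1,1,1,1,1,1,1,1,1,1,2).

Now H_k = ker ∂_k / im ∂_{k+1}, so:

  H_1: rank ker ∂_1 − rank ∂_2 = (30 − 9) − 20 = 1, and ∂_2 has invariant factor 2 > 1, so H_1 = Z ⊕ Z/2Z.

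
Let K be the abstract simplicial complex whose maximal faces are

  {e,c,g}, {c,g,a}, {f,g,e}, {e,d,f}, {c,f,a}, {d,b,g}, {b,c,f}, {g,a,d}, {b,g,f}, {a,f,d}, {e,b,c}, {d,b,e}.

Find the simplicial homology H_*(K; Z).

H_0 ≅ Z,  H_1 ≅ Z_2,  H_2 = 0.

Fix the vertex order a < b < c < d < e < f < g and write every simplex with vertices in increasing order. Then dim K = 2 and the simplices of K are:

  0-simplices (7): a, b, c, d, e, f, g
  1-simplices (18): ac, ad, af, ag, bc, bd, be, bf, bg, ce, cf, cg, de, df, dg, ef, eg, fg
  2-simplices (12): acf, acg, adf, adg, bce, bcf, bde, bdg, bfg, ceg, def, efg

giving chain groups C_0 ≅ Z^7, C_1 ≅ Z^18, C_2 ≅ Z^12.

Boundary ∂_1: C_1 → C_0 sends each edge [p,q] (with p < q) to q − p. For instance
  ∂df = f − d.
The 7×18 boundary matrix has rank 6 and Smith normal form diag(1,1,1,1,1,1).

The boundary map ∂_2: C_2 → C_1 maps a triangle to the signed sum of its edges. For instance
  ∂def = ef − df + de,
  ∂bdg = dg − bg + bd.
As a 18×12 matrix over Z this has rank 12, with invariant factors (1,1,1,1,1,1,1,1,1,1,1,2).

From H_k ≅ ker(∂_k) / im(∂_{k+1}) we obtain:

  H_0: rank C_0 − rank ∂_1 = 7 − 6 = 1, and the invariant factors of ∂_1 are all 1, so H_0 = Z.
  H_1: rank ker ∂_1 − rank ∂_2 = (18 − 6) − 12 = 0, and ∂_2 has invariant factor 2 > 1, so H_1 = Z_2.
  H_2: rank ker ∂_2 − rank ∂_3 = (12 − 12) − 0 = 0, and there is no ∂_3, so H_2 = 0.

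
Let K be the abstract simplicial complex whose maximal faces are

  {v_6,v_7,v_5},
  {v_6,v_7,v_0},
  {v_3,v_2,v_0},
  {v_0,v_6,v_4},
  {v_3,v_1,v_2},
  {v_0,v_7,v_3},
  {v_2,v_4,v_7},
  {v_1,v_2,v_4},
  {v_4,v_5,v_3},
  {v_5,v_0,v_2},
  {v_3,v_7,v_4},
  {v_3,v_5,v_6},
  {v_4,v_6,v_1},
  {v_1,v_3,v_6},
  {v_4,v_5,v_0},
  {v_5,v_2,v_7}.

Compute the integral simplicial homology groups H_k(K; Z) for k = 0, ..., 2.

Order the vertices as v_0 < v_1 < v_2 < v_3 < v_4 < v_5 < v_6 < v_7. Listing each simplex with vertices in this order, K has dimension 2 with simplices:

  0-simplices (8): [v_0], [v_1], [v_2], [v_3], [v_4], [v_5], [v_6], [v_7]
  1-simplices (24): (24 of them)
  2-simplices (16): (16 of them)

Hence C_0 ≅ Z^8, C_1 ≅ Z^24, C_2 ≅ Z^16.

The boundary map ∂_1: C_1 → C_0 is given by ∂[p,q] = [q] − [p].
As a 8×24 matrix over Z this has rank 7, with invariant factors (1,1,1,1,1,1,1).

The boundary map ∂_2: C_2 → C_1 sends each 2-simplex [p,q,r] to [q,r] − [p,r] + [p,q]. For instance
  ∂[v_1,v_2,v_3] = [v_2,v_3] − [v_1,v_3] + [v_1,v_2],
  ∂[v_0,v_2,v_3] = [v_2,v_3] − [v_0,v_3] + [v_0,v_2].
This gives a 24×16 integer matrix of rank 15; reducing to Smith normal form yields diagonal entries (1,1,1,1,1,1,1,1,1,1,1,1,1,1,1).

Reading off H_k = ker ∂_k / im ∂_{k+1}:

  H_0: rank C_0 − rank ∂_1 = 8 − 7 = 1, and the invariant factors of ∂_1 are all 1, so H_0 = Z.
  H_1: rank ker ∂_1 − rank ∂_2 = (24 − 7) − 15 = 2, and the invariant factors of ∂_2 are all 1, so H_1 = Z^2.
  H_2: rank ker ∂_2 − rank ∂_3 = (16 − 15) − 0 = 1, and there is no ∂_3, so H_2 = Z.

As a check, the Euler characteristic is 8 − 24 + 16 = 0, which agrees with 1 − 2 + 1 = 0.
(K is a triangulation of the torus T^2.)

H_0 = Z,  H_1 = Z^2,  H_2 = Z.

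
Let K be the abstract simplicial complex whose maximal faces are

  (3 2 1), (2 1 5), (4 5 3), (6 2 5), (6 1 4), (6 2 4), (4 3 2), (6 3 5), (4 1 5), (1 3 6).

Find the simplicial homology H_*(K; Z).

K has 6 vertices, 15 edges, 10 triangles.
rank ∂_0 = 0, rank ∂_1 = 5 ⇒ b_0 = 6 − 0 − 5 = 1; all invariant factors of ∂_1 are 1 so no torsion. So H_0 ≅ Z.
rank ∂_1 = 5, rank ∂_2 = 10 ⇒ b_1 = 15 − 5 − 10 = 0; ∂_2 has invariant factor(s) [2] giving torsion. So H_1 ≅ Z/2.
rank ∂_2 = 10, rank ∂_3 = 0 ⇒ b_2 = 10 − 10 − 0 = 0. So H_2 ≅ 0.

H_0 ≅ Z,  H_1 ≅ Z/2,  H_2 = 0.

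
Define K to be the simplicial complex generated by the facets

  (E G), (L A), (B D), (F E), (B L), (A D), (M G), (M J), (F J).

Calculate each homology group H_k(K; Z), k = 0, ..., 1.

Order the vertices as A < B < D < E < F < G < J < L < M. Listing each simplex with vertices in this order, K has dimension 1 with simplices:

  0-simplices (9): A, B, D, E, F, G, J, L, M
  1-simplices (9): AD, AL, BD, BL, EF, EG, FJ, GM, JM

so the chain groups are C_0 ≅ Z^9, C_1 ≅ Z^9.

∂_1: C_1 → C_0 is given by ∂[p,q] = [q] − [p].
This gives a 9×9 integer matrix of rank 7; reducing to Smith normal form yields diagonal entries (1,1,1,1,1,1,1).

Reading off H_k = ker ∂_k / im ∂_{k+1}:

  H_0: rank C_0 − rank ∂_1 = 9 − 7 = 2, and the invariant factors of ∂_1 are all 1, so H_0 = Z^2.
  H_1: rank ker ∂_1 − rank ∂_2 = (9 − 7) − 0 = 2, and there is no ∂_2, so H_1 = Z^2.

As a check, the Euler characteristic is 9 − 9 = 0, which agrees with 2 − 2 = 0.

H_0 ≅ Z^2,  H_1 ≅ Z^2.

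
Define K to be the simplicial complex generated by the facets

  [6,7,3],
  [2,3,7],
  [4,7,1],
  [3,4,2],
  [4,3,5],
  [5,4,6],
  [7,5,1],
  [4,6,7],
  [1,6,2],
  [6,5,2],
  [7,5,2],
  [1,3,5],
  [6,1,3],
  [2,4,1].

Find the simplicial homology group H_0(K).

Take the total order 1 < 2 < 3 < 4 < 5 < 6 < 7 on the vertex set. Then K (dimension 2) consists of the simplices:

  0-simplices (7): [1], [2], [3], [4], [5], [6], [7]
  1-simplices (21): [1,2], [1,3], [1,4], [1,5], [1,6], [1,7], [2,3], [2,4], [2,5], [2,6], [2,7], [3,4], [3,5], [3,6], [3,7], [4,5], [4,6], [4,7], [5,6], [5,7], [6,7]
  2-simplices (14): [1,2,4], [1,2,6], [1,3,5], [1,3,6], [1,4,7], [1,5,7], [2,3,4], [2,3,7], [2,5,6], [2,5,7], [3,4,5], [3,6,7], [4,5,6], [4,6,7]

giving chain groups C_0 ≅ Z^7, C_1 ≅ Z^21, C_2 ≅ Z^14.

The boundary map ∂_1: C_1 → C_0 maps an edge to its endpoints' difference, ∂[p,q] = q − p.
The 7×21 boundary matrix has rank 6 and Smith normal form diag(1,1,1,1,1,1).

The boundary map ∂_2: C_2 → C_1 maps a triangle to the signed sum of its edges. For instance
  ∂[3,6,7] = [6,7] − [3,7] + [3,6],
  ∂[1,3,5] = [3,5] − [1,5] + [1,3].
This gives a 21×14 integer matrix of rank 13; reducing to Smith normal form yields diagonal entries (1,1,1,1,1,1,1,1,1,1,1,1,1).

From H_k ≅ ker(∂_k) / im(∂_{k+1}) we obtain:

  H_0: rank C_0 − rank ∂_1 = 7 − 6 = 1, and the invariant factors of ∂_1 are all 1, so H_0 = Z.

H_0 ≅ Z.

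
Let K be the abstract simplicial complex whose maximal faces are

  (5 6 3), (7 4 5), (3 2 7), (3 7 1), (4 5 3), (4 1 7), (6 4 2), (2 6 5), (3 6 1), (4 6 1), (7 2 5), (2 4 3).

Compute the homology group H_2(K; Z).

Fix the vertex order 1 < 2 < 3 < 4 < 5 < 6 < 7 and write every simplex with vertices in increasing order. Then dim K = 2 and the simplices of K are:

  0-simplices (7): [1], [2], [3], [4], [5], [6], [7]
  1-simplices (18): [1,3], [1,4], [1,6], [1,7], [2,3], [2,4], [2,5], [2,6], [2,7], [3,4], [3,5], [3,6], [3,7], [4,5], [4,6], [4,7], [5,6], [5,7]
  2-simplices (12): [1,3,6], [1,3,7], [1,4,6], [1,4,7], [2,3,4], [2,3,7], [2,4,6], [2,5,6], [2,5,7], [3,4,5], [3,5,6], [4,5,7]

giving chain groups C_0 ≅ Z^7, C_1 ≅ Z^18, C_2 ≅ Z^12.

Boundary ∂_1: C_1 → C_0 maps an edge to its endpoints' difference, ∂[p,q] = q − p.
As a 7×18 matrix over Z this has rank 6, with invariant factors (1,1,1,1,1,1).

Boundary ∂_2: C_2 → C_1 sends each 2-simplex [p,q,r] to [q,r] − [p,r] + [p,q]. For instance
  ∂[3,4,5] = [4,5] − [3,5] + [3,4],
  ∂[1,4,7] = [4,7] − [1,7] + [1,4].
The 18×12 boundary matrix has rank 12 and Smith normal form diag(1,1,1,1,1,1,1,1,1,1,1,2).

Reading off H_k = ker ∂_k / im ∂_{k+1}:

  H_2: rank ker ∂_2 − rank ∂_3 = (12 − 12) − 0 = 0, and there is no ∂_3, so H_2 ≅ 0.

H_2 = 0.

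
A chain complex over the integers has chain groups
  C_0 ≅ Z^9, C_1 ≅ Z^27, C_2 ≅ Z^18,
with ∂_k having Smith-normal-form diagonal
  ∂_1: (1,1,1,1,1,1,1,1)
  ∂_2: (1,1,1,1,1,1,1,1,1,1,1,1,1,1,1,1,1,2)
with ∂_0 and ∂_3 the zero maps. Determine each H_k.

H_0 = Z,  H_1 = Z ⊕ Z/2,  H_2 = 0.

H_0: b_0 = 9 − 0 − 8 = 1; torsion from ∂_1 factors > 1: none. So H_0 = Z.
H_1: b_1 = 27 − 8 − 18 = 1; torsion from ∂_2 factors > 1: [2]. So H_1 = Z ⊕ Z/2.
H_2: b_2 = 18 − 18 − 0 = 0; torsion from ∂_3 factors > 1: none. So H_2 = 0.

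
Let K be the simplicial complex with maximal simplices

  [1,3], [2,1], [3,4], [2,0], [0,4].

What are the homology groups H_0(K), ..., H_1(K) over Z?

Order the vertices as 0 < 1 < 2 < 3 < 4. Listing each simplex with vertices in this order, K has dimension 1 with simplices:

  0-simplices (5): [0], [1], [2], [3], [4]
  1-simplices (5): [0,2], [0,4], [1,2], [1,3], [3,4]

Hence C_0 ≅ Z^5, C_1 ≅ Z^5.

The boundary map ∂_1: C_1 → C_0 sends each edge [p,q] (with p < q) to q − p. For instance
  ∂[3,4] = [4] − [3].
The resulting 5×5 matrix has rank 4, and its Smith normal form has invariant factors (1,1,1,1).

Computing H_k = (kernel of ∂_k) / (image of ∂_{k+1}):

  H_0: rank C_0 − rank ∂_1 = 5 − 4 = 1, and the invariant factors of ∂_1 are all 1, so H_0 = Z.
  H_1: rank ker ∂_1 − rank ∂_2 = (5 − 4) − 0 = 1, and there is no ∂_2, so H_1 = Z.

(K is a triangulation of the circle S^1.)

H_0 ≅ Z,  H_1 ≅ Z.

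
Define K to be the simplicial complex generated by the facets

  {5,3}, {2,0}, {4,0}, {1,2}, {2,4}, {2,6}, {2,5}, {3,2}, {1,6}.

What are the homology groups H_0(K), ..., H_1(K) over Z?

H_0 ≅ Z,  H_1 ≅ Z^3.

Fix the vertex order 0 < 1 < 2 < 3 < 4 < 5 < 6 and write every simplex with vertices in increasing order. Then dim K = 1 and the simplices of K are:

  0-simplices (7): [0], [1], [2], [3], [4], [5], [6]
  1-simplices (9): [0,2], [0,4], [1,2], [1,6], [2,3], [2,4], [2,5], [2,6], [3,5]

Hence C_0 ≅ Z^7, C_1 ≅ Z^9.

The boundary map ∂_1: C_1 → C_0 sends each edge [p,q] (with p < q) to q − p. For instance
  ∂[1,2] = [2] − [1].
This gives a 7×9 integer matrix of rank 6; reducing to Smith normal form yields diagonal entries (1,1,1,1,1,1).

From H_k ≅ ker(∂_k) / im(∂_{k+1}) we obtain:

  H_0: rank C_0 − rank ∂_1 = 7 − 6 = 1, and the invariant factors of ∂_1 are all 1, so H_0 ≅ Z.
  H_1: rank ker ∂_1 − rank ∂_2 = (9 − 6) − 0 = 3, and there is no ∂_2, so H_1 ≅ Z^3.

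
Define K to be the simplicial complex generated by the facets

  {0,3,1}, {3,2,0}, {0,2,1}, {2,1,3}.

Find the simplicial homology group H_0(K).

H_0 = Z.

K has 4 vertices, 6 edges, 4 triangles.
rank ∂_0 = 0, rank ∂_1 = 3 ⇒ b_0 = 4 − 0 − 3 = 1; all invariant factors of ∂_1 are 1 so no torsion. So H_0 = Z.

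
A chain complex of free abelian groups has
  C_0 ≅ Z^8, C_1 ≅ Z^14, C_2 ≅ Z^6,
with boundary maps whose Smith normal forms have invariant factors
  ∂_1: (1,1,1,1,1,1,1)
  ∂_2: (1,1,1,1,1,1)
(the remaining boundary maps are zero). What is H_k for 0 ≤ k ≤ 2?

H_0 ≅ Z,  H_1 ≅ Z,  H_2 = 0.

H_0: b_0 = 8 − 0 − 7 = 1; torsion from ∂_1 factors > 1: none. So H_0 ≅ Z.
H_1: b_1 = 14 − 7 − 6 = 1; torsion from ∂_2 factors > 1: none. So H_1 ≅ Z.
H_2: b_2 = 6 − 6 − 0 = 0; torsion from ∂_3 factors > 1: none. So H_2 ≅ 0.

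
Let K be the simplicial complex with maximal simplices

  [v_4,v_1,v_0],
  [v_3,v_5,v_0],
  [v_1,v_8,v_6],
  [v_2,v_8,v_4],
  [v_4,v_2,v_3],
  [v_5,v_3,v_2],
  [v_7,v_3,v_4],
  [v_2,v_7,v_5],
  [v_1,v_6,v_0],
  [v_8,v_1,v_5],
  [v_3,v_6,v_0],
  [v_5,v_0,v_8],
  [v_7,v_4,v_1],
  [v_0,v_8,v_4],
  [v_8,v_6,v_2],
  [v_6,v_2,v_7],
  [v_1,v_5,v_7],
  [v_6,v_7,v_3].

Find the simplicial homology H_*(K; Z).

We work with the vertex ordering v_0 < v_1 < v_2 < v_3 < v_4 < v_5 < v_6 < v_7 < v_8. The simplices of K, each written with vertices in increasing order, are:

  0-simplices (9): [v_0], [v_1], [v_2], [v_3], [v_4], [v_5], [v_6], [v_7], [v_8]
  1-simplices (27): (27 of them)
  2-simplices (18): (18 of them)

giving chain groups C_0 ≅ Z^9, C_1 ≅ Z^27, C_2 ≅ Z^18.

The boundary map ∂_1: C_1 → C_0 sends each edge [p,q] (with p < q) to q − p. For instance
  ∂[v_3,v_4] = [v_4] − [v_3].
The resulting 9×27 matrix has rank 8, and its Smith normal form has invariant factors (1,1,1,1,1,1,1,1).

The boundary map ∂_2: C_2 → C_1 sends each 2-simplex [p,q,r] to [q,r] − [p,r] + [p,q]. For instance
  ∂[v_0,v_4,v_8] = [v_4,v_8] − [v_0,v_8] + [v_0,v_4],
  ∂[v_2,v_3,v_4] = [v_3,v_4] − [v_2,v_4] + [v_2,v_3].
As a 27×18 matrix over Z this has rank 18, with invariant factors (1,1,1,1,1,1,1,1,1,1,1,1,1,1,1,1,1,2).

From H_k ≅ ker(∂_k) / im(∂_{k+1}) we obtain:

  H_0: rank C_0 − rank ∂_1 = 9 − 8 = 1, and the invariant factors of ∂_1 are all 1, so H_0 ≅ Z.
  H_1: rank ker ∂_1 − rank ∂_2 = (27 − 8) − 18 = 1, and ∂_2 has invariant factor 2 > 1, so H_1 ≅ Z ⊕ Z/2.
  H_2: rank ker ∂_2 − rank ∂_3 = (18 − 18) − 0 = 0, and there is no ∂_3, so H_2 ≅ 0.

(K is a triangulation of the Klein bottle.)

H_0 = Z,  H_1 = Z ⊕ Z/2,  H_2 = 0.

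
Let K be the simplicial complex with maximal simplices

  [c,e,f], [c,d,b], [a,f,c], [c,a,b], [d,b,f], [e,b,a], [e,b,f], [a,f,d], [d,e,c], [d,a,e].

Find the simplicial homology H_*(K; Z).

Order the vertices as a < b < c < d < e < f. Listing each simplex with vertices in this order, K has dimension 2 with simplices:

  0-simplices (6): a, b, c, d, e, f
  1-simplices (15): ab, ac, ad, ae, af, bc, bd, be, bf, cd, ce, cf, de, df, ef
  2-simplices (10): abc, abe, acf, ade, adf, bcd, bdf, bef, cde, cef

so the chain groups are C_0 ≅ Z^6, C_1 ≅ Z^15, C_2 ≅ Z^10.

Boundary ∂_1: C_1 → C_0 sends each edge [p,q] (with p < q) to q − p.
The resulting 6×15 matrix has rank 5, and its Smith normal form has invariant factors (1,1,1,1,1).

Boundary ∂_2: C_2 → C_1 maps a triangle to the signed sum of its edges. For instance
  ∂cef = ef − cf + ce,
  ∂bef = ef − bf + be.
As a 15×10 matrix over Z this has rank 10, with invariant factors (1,1,1,1,1,1,1,1,1,2).

From H_k ≅ ker(∂_k) / im(∂_{k+1}) we obtain:

  H_0: rank C_0 − rank ∂_1 = 6 − 5 = 1, and the invariant factors of ∂_1 are all 1, so H_0 = Z.
  H_1: rank ker ∂_1 − rank ∂_2 = (15 − 5) − 10 = 0, and ∂_2 has invariant factor 2 > 1, so H_1 = Z_2.
  H_2: rank ker ∂_2 − rank ∂_3 = (10 − 10) − 0 = 0, and there is no ∂_3, so H_2 = 0.

(K is a triangulation of the real projective plane RP^2.)

H_0 = Z,  H_1 = Z_2,  H_2 = 0.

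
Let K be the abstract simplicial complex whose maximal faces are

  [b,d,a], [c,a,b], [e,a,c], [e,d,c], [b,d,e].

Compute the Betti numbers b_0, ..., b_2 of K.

b_0 = 1, b_1 = 1, b_2 = 0.

Order the vertices as a < b < c < d < e. Listing each simplex with vertices in this order, K has dimension 2 with simplices:

  0-simplices (5): a, b, c, d, e
  1-simplices (10): ab, ac, ad, ae, bc, bd, be, cd, ce, de
  2-simplices (5): abc, abd, ace, bde, cde

giving chain groups C_0 ≅ Z^5, C_1 ≅ Z^10, C_2 ≅ Z^5.

∂_1: C_1 → C_0 sends each edge [p,q] (with p < q) to q − p. For instance
  ∂ac = c − a.
As a 5×10 matrix over Z this has rank 4, with invariant factors (1,1,1,1).

The boundary map ∂_2: C_2 → C_1 maps a triangle to the signed sum of its edges. For instance
  ∂bde = de − be + bd,
  ∂ace = ce − ae + ac.
The 10×5 boundary matrix has rank 5 and Smith normal form diag(1,1,1,1,1).

Reading off H_k = ker ∂_k / im ∂_{k+1}:

  H_0: rank C_0 − rank ∂_1 = 5 − 4 = 1, and the invariant factors of ∂_1 are all 1, so H_0 = Z.
  H_1: rank ker ∂_1 − rank ∂_2 = (10 − 4) − 5 = 1, and the invariant factors of ∂_2 are all 1, so H_1 = Z.
  H_2: rank ker ∂_2 − rank ∂_3 = (5 − 5) − 0 = 0, and there is no ∂_3, so H_2 = 0.

(K is a triangulation of the Möbius band.)

Hence the Betti numbers are b_0 = 1, b_1 = 1, b_2 = 0.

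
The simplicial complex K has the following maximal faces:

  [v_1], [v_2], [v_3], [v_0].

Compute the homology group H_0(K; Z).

H_0 = Z^4.

Take the total order v_0 < v_1 < v_2 < v_3 on the vertex set. Then K (dimension 0) consists of the simplices:

  0-simplices (4): [v_0], [v_1], [v_2], [v_3]

so the chain groups are C_0 ≅ Z^4.

Reading off H_k = ker ∂_k / im ∂_{k+1}:

  H_0: rank C_0 − rank ∂_1 = 4 − 0 = 4, and there is no ∂_1, so H_0 = Z^4.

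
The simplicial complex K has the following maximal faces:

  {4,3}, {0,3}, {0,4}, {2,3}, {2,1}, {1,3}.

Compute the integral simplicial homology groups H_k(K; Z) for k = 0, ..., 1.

Take the total order 0 < 1 < 2 < 3 < 4 on the vertex set. Then K (dimension 1) consists of the simplices:

  0-simplices (5): [0], [1], [2], [3], [4]
  1-simplices (6): [0,3], [0,4], [1,2], [1,3], [2,3], [3,4]

giving chain groups C_0 ≅ Z^5, C_1 ≅ Z^6.

∂_1: C_1 → C_0 is given by ∂[p,q] = [q] − [p]. For instance
  ∂[0,3] = [3] − [0].
This gives a 5×6 integer matrix of rank 4; reducing to Smith normal form yields diagonal entries (1,1,1,1).

Reading off H_k = ker ∂_k / im ∂_{k+1}:

  H_0: rank C_0 − rank ∂_1 = 5 − 4 = 1, and the invariant factors of ∂_1 are all 1, so H_0 = Z.
  H_1: rank ker ∂_1 − rank ∂_2 = (6 − 4) − 0 = 2, and there is no ∂_2, so H_1 = Z^2.

As a check, the Euler characteristic is 5 − 6 = -1, which agrees with 1 − 2 = -1.
(K is a triangulation of a wedge of 2 circles.)

H_0 ≅ Z,  H_1 ≅ Z^2.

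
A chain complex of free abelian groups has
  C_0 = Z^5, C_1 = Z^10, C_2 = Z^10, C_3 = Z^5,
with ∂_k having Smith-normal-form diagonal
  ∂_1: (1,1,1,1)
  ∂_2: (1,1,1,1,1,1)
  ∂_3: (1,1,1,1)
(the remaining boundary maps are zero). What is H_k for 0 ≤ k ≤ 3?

H_0 = Z,  H_1 = 0,  H_2 = 0,  H_3 = Z.

H_0: b_0 = 5 − 0 − 4 = 1; torsion from ∂_1 factors > 1: none. So H_0 = Z.
H_1: b_1 = 10 − 4 − 6 = 0; torsion from ∂_2 factors > 1: none. So H_1 = 0.
H_2: b_2 = 10 − 6 − 4 = 0; torsion from ∂_3 factors > 1: none. So H_2 = 0.
H_3: b_3 = 5 − 4 − 0 = 1; torsion from ∂_4 factors > 1: none. So H_3 = Z.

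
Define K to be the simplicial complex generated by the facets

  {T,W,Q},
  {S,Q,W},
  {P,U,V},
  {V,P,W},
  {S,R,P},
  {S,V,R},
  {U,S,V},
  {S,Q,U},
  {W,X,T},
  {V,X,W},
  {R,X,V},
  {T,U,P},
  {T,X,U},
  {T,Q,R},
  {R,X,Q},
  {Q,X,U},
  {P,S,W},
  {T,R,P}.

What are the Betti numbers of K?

Order the vertices as P < Q < R < S < T < U < V < W < X. Listing each simplex with vertices in this order, K has dimension 2 with simplices:

  0-simplices (9): P, Q, R, S, T, U, V, W, X
  1-simplices (27): PR, PS, PT, PU, PV, PW, QR, QS, QT, QU, QW, QX, RS, RT, RV, RX, SU, SV, SW, TU, TW, TX, UV, UX, VW, VX, WX
  2-simplices (18): PRS, PRT, PSW, PTU, PUV, PVW, QRT, QRX, QSU, QSW, QTW, QUX, RSV, RVX, SUV, TUX, TWX, VWX

giving chain groups C_0 ≅ Z^9, C_1 ≅ Z^27, C_2 ≅ Z^18.

Boundary ∂_1: C_1 → C_0 is given by ∂[p,q] = [q] − [p]. For instance
  ∂PT = T − P.
As a 9×27 matrix over Z this has rank 8, with invariant factors (1,1,1,1,1,1,1,1).

Boundary ∂_2: C_2 → C_1 sends each 2-simplex [p,q,r] to [q,r] − [p,r] + [p,q]. For instance
  ∂QSU = SU − QU + QS,
  ∂PUV = UV − PV + PU.
This gives a 27×18 integer matrix of rank 18; reducing to Smith normal form yields diagonal entries (1,1,1,1,1,1,1,1,1,1,1,1,1,1,1,1,1,2).

Reading off H_k = ker ∂_k / im ∂_{k+1}:

  H_0: rank C_0 − rank ∂_1 = 9 − 8 = 1, and the invariant factors of ∂_1 are all 1, so H_0 ≅ Z.
  H_1: rank ker ∂_1 − rank ∂_2 = (27 − 8) − 18 = 1, and ∂_2 has invariant factor 2 > 1, so H_1 ≅ Z ⊕ Z/2Z.
  H_2: rank ker ∂_2 − rank ∂_3 = (18 − 18) − 0 = 0, and there is no ∂_3, so H_2 ≅ 0.

Hence the Betti numbers are b_0 = 1, b_1 = 1, b_2 = 0.

b_0 = 1, b_1 = 1, b_2 = 0.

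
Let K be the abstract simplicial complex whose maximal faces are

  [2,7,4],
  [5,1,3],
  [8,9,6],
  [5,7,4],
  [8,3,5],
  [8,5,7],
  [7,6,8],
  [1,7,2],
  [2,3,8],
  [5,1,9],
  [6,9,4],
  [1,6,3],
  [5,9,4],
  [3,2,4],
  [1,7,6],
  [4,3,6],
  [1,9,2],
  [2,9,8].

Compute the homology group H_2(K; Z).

H_2 ≅ Z.

Take the total order 1 < 2 < 3 < 4 < 5 < 6 < 7 < 8 < 9 on the vertex set. Then K (dimension 2) consists of the simplices:

  0-simplices (9): [1], [2], [3], [4], [5], [6], [7], [8], [9]
  1-simplices (27): (27 of them)
  2-simplices (18): [1,2,7], [1,2,9], [1,3,5], [1,3,6], [1,5,9], [1,6,7], [2,3,4], [2,3,8], [2,4,7], [2,8,9], [3,4,6], [3,5,8], [4,5,7], [4,5,9], [4,6,9], [5,7,8], [6,7,8], [6,8,9]

Hence C_0 ≅ Z^9, C_1 ≅ Z^27, C_2 ≅ Z^18.

∂_1: C_1 → C_0 maps an edge to its endpoints' difference, ∂[p,q] = q − p. For instance
  ∂[3,8] = [8] − [3].
The resulting 9×27 matrix has rank 8, and its Smith normal form has invariant factors (1,1,1,1,1,1,1,1).

The boundary map ∂_2: C_2 → C_1 maps a triangle to the signed sum of its edges. For instance
  ∂[2,3,8] = [3,8] − [2,8] + [2,3],
  ∂[1,2,7] = [2,7] − [1,7] + [1,2].
This gives a 27×18 integer matrix of rank 17; reducing to Smith normal form yields diagonal entries (1,1,1,1,1,1,1,1,1,1,1,1,1,1,1,1,1).

Computing H_k = (kernel of ∂_k) / (image of ∂_{k+1}):

  H_2: rank ker ∂_2 − rank ∂_3 = (18 − 17) − 0 = 1, and there is no ∂_3, so H_2 = Z.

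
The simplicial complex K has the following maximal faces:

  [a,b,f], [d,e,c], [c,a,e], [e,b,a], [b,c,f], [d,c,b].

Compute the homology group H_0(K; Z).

We work with the vertex ordering a < b < c < d < e < f. The simplices of K, each written with vertices in increasing order, are:

  0-simplices (6): a, b, c, d, e, f
  1-simplices (12): ab, ac, ae, af, bc, bd, be, bf, cd, ce, cf, de
  2-simplices (6): abe, abf, ace, bcd, bcf, cde

so the chain groups are C_0 ≅ Z^6, C_1 ≅ Z^12, C_2 ≅ Z^6.

The boundary map ∂_1: C_1 → C_0 maps an edge to its endpoints' difference, ∂[p,q] = q − p. For instance
  ∂cf = f − c.
The resulting 6×12 matrix has rank 5, and its Smith normal form has invariant factors (1,1,1,1,1).

Boundary ∂_2: C_2 → C_1 acts by ∂[p,q,r] = [q,r] − [p,r] + [p,q]. For instance
  ∂bcf = cf − bf + bc,
  ∂abf = bf − af + ab.
The 12×6 boundary matrix has rank 6 and Smith normal form diag(1,1,1,1,1,1).

Computing H_k = (kernel of ∂_k) / (image of ∂_{k+1}):

  H_0: rank C_0 − rank ∂_1 = 6 − 5 = 1, and the invariant factors of ∂_1 are all 1, so H_0 ≅ Z.

H_0 = Z.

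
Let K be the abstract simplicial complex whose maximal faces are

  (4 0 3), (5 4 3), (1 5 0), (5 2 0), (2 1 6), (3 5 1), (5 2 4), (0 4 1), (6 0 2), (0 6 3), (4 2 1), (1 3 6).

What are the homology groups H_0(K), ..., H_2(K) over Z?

H_0 = Z,  H_1 = Z/2,  H_2 = 0.

Take the total order 0 < 1 < 2 < 3 < 4 < 5 < 6 on the vertex set. Then K (dimension 2) consists of the simplices:

  0-simplices (7): [0], [1], [2], [3], [4], [5], [6]
  1-simplices (18): [0,1], [0,2], [0,3], [0,4], [0,5], [0,6], [1,2], [1,3], [1,4], [1,5], [1,6], [2,4], [2,5], [2,6], [3,4], [3,5], [3,6], [4,5]
  2-simplices (12): [0,1,4], [0,1,5], [0,2,5], [0,2,6], [0,3,4], [0,3,6], [1,2,4], [1,2,6], [1,3,5], [1,3,6], [2,4,5], [3,4,5]

Hence C_0 ≅ Z^7, C_1 ≅ Z^18, C_2 ≅ Z^12.

Boundary ∂_1: C_1 → C_0 sends each edge [p,q] (with p < q) to q − p.
As a 7×18 matrix over Z this has rank 6, with invariant factors (1,1,1,1,1,1).

Boundary ∂_2: C_2 → C_1 maps a triangle to the signed sum of its edges. For instance
  ∂[0,3,4] = [3,4] − [0,4] + [0,3],
  ∂[0,3,6] = [3,6] − [0,6] + [0,3].
The resulting 18×12 matrix has rank 12, and its Smith normal form has invariant factors (1,1,1,1,1,1,1,1,1,1,1,2).

Now H_k = ker ∂_k / im ∂_{k+1}, so:

  H_0: rank C_0 − rank ∂_1 = 7 − 6 = 1, and the invariant factors of ∂_1 are all 1, so H_0 = Z.
  H_1: rank ker ∂_1 − rank ∂_2 = (18 − 6) − 12 = 0, and ∂_2 has invariant factor 2 > 1, so H_1 = Z/2.
  H_2: rank ker ∂_2 − rank ∂_3 = (12 − 12) − 0 = 0, and there is no ∂_3, so H_2 = 0.

(K is a triangulation of the real projective plane RP^2.)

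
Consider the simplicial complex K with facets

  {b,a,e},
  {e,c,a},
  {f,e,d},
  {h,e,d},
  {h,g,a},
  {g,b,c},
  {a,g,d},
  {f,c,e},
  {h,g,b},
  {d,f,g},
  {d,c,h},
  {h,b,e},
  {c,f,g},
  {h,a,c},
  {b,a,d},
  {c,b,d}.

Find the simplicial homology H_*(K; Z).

H_0 ≅ Z,  H_1 ≅ Z^2,  H_2 ≅ Z.

K has 8 vertices, 24 edges, 16 triangles.
rank ∂_0 = 0, rank ∂_1 = 7 ⇒ b_0 = 8 − 0 − 7 = 1; all invariant factors of ∂_1 are 1 so no torsion. So H_0 = Z.
rank ∂_1 = 7, rank ∂_2 = 15 ⇒ b_1 = 24 − 7 − 15 = 2; all invariant factors of ∂_2 are 1 so no torsion. So H_1 = Z^2.
rank ∂_2 = 15, rank ∂_3 = 0 ⇒ b_2 = 16 − 15 − 0 = 1. So H_2 = Z.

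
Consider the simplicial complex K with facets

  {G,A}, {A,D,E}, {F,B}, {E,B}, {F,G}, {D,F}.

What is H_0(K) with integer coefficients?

H_0 ≅ Z.

Fix the vertex order A < B < D < E < F < G and write every simplex with vertices in increasing order. Then dim K = 2 and the simplices of K are:

  0-simplices (6): A, B, D, E, F, G
  1-simplices (8): AD, AE, AG, BE, BF, DE, DF, FG
  2-simplices (1): ADE

giving chain groups C_0 ≅ Z^6, C_1 ≅ Z^8, C_2 ≅ Z^1.

The boundary map ∂_1: C_1 → C_0 maps an edge to its endpoints' difference, ∂[p,q] = q − p.
As a 6×8 matrix over Z this has rank 5, with invariant factors (1,1,1,1,1).

∂_2: C_2 → C_1 sends each 2-simplex [p,q,r] to [q,r] − [p,r] + [p,q]. For instance
  ∂ADE = DE − AE + AD.
The resulting 8×1 matrix has rank 1, and its Smith normal form has invariant factors (1).

Computing H_k = (kernel of ∂_k) / (image of ∂_{k+1}):

  H_0: rank C_0 − rank ∂_1 = 6 − 5 = 1, and the invariant factors of ∂_1 are all 1, so H_0 ≅ Z.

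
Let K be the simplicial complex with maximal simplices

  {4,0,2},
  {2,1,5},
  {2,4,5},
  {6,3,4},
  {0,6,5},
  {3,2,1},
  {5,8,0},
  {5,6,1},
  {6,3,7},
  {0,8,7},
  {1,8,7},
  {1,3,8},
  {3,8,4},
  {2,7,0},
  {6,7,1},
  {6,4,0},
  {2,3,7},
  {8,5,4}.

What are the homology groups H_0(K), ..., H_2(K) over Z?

H_0 = Z,  H_1 = Z × Z/2,  H_2 = 0.

Take the total order 0 < 1 < 2 < 3 < 4 < 5 < 6 < 7 < 8 on the vertex set. Then K (dimension 2) consists of the simplices:

  0-simplices (9): [0], [1], [2], [3], [4], [5], [6], [7], [8]
  1-simplices (27): (27 of them)
  2-simplices (18): [0,2,4], [0,2,7], [0,4,6], [0,5,6], [0,5,8], [0,7,8], [1,2,3], [1,2,5], [1,3,8], [1,5,6], [1,6,7], [1,7,8], [2,3,7], [2,4,5], [3,4,6], [3,4,8], [3,6,7], [4,5,8]

Hence C_0 ≅ Z^9, C_1 ≅ Z^27, C_2 ≅ Z^18.

The boundary map ∂_1: C_1 → C_0 sends each edge [p,q] (with p < q) to q − p.
The resulting 9×27 matrix has rank 8, and its Smith normal form has invariant factors (1,1,1,1,1,1,1,1).

The boundary map ∂_2: C_2 → C_1 maps a triangle to the signed sum of its edges. For instance
  ∂[3,4,8] = [4,8] − [3,8] + [3,4],
  ∂[1,3,8] = [3,8] − [1,8] + [1,3].
The 27×18 boundary matrix has rank 18 and Smith normal form diag(1,1,1,1,1,1,1,1,1,1,1,1,1,1,1,1,1,2).

Now H_k = ker ∂_k / im ∂_{k+1}, so:

  H_0: rank C_0 − rank ∂_1 = 9 − 8 = 1, and the invariant factors of ∂_1 are all 1, so H_0 = Z.
  H_1: rank ker ∂_1 − rank ∂_2 = (27 − 8) − 18 = 1, and ∂_2 has invariant factor 2 > 1, so H_1 = Z × Z/2.
  H_2: rank ker ∂_2 − rank ∂_3 = (18 − 18) − 0 = 0, and there is no ∂_3, so H_2 = 0.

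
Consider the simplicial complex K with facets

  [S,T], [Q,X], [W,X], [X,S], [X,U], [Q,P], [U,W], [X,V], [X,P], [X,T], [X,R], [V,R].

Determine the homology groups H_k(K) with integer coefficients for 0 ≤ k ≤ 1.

H_0 ≅ Z,  H_1 ≅ Z^4.

We work with the vertex ordering P < Q < R < S < T < U < V < W < X. The simplices of K, each written with vertices in increasing order, are:

  0-simplices (9): P, Q, R, S, T, U, V, W, X
  1-simplices (12): PQ, PX, QX, RV, RX, ST, SX, TX, UW, UX, VX, WX

giving chain groups C_0 ≅ Z^9, C_1 ≅ Z^12.

The boundary map ∂_1: C_1 → C_0 sends each edge [p,q] (with p < q) to q − p. For instance
  ∂RV = V − R.
As a 9×12 matrix over Z this has rank 8, with invariant factors (1,1,1,1,1,1,1,1).

Now H_k = ker ∂_k / im ∂_{k+1}, so:

  H_0: rank C_0 − rank ∂_1 = 9 − 8 = 1, and the invariant factors of ∂_1 are all 1, so H_0 ≅ Z.
  H_1: rank ker ∂_1 − rank ∂_2 = (12 − 8) − 0 = 4, and there is no ∂_2, so H_1 ≅ Z^4.

As a check, the Euler characteristic is 9 − 12 = -3, which agrees with 1 − 4 = -3.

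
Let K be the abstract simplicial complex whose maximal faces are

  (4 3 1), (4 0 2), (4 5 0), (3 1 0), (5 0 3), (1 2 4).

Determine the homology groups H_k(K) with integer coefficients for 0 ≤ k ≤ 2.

Order the vertices as 0 < 1 < 2 < 3 < 4 < 5. Listing each simplex with vertices in this order, K has dimension 2 with simplices:

  0-simplices (6): [0], [1], [2], [3], [4], [5]
  1-simplices (12): [0,1], [0,2], [0,3], [0,4], [0,5], [1,2], [1,3], [1,4], [2,4], [3,4], [3,5], [4,5]
  2-simplices (6): [0,1,3], [0,2,4], [0,3,5], [0,4,5], [1,2,4], [1,3,4]

giving chain groups C_0 ≅ Z^6, C_1 ≅ Z^12, C_2 ≅ Z^6.

The boundary map ∂_1: C_1 → C_0 is given by ∂[p,q] = [q] − [p]. For instance
  ∂[0,1] = [1] − [0].
The resulting 6×12 matrix has rank 5, and its Smith normal form has invariant factors (1,1,1,1,1).

Boundary ∂_2: C_2 → C_1 sends each 2-simplex [p,q,r] to [q,r] − [p,r] + [p,q]. For instance
  ∂[0,3,5] = [3,5] − [0,5] + [0,3],
  ∂[0,4,5] = [4,5] − [0,5] + [0,4].
The 12×6 boundary matrix has rank 6 and Smith normal form diag(1,1,1,1,1,1).

From H_k ≅ ker(∂_k) / im(∂_{k+1}) we obtain:

  H_0: rank C_0 − rank ∂_1 = 6 − 5 = 1, and the invariant factors of ∂_1 are all 1, so H_0 ≅ Z.
  H_1: rank ker ∂_1 − rank ∂_2 = (12 − 5) − 6 = 1, and the invariant factors of ∂_2 are all 1, so H_1 ≅ Z.
  H_2: rank ker ∂_2 − rank ∂_3 = (6 − 6) − 0 = 0, and there is no ∂_3, so H_2 ≅ 0.

H_0 ≅ Z,  H_1 ≅ Z,  H_2 = 0.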